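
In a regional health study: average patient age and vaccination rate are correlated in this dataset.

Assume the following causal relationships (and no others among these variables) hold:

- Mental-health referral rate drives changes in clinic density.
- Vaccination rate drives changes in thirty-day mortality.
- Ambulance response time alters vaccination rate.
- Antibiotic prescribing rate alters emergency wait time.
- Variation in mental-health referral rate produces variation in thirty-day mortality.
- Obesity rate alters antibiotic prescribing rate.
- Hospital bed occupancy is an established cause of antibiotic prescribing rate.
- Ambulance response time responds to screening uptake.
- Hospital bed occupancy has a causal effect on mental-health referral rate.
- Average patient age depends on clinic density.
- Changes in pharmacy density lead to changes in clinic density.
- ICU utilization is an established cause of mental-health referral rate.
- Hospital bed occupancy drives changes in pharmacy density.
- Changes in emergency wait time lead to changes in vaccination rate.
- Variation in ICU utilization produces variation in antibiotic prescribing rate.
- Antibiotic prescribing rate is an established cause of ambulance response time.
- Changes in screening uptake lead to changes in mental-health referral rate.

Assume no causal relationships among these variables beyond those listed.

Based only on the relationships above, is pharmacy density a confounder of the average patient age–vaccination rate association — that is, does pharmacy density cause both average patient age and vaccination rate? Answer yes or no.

Pharmacy density has no stated causal path to vaccination rate. A confounder must cause both variables, so pharmacy density does not qualify.

no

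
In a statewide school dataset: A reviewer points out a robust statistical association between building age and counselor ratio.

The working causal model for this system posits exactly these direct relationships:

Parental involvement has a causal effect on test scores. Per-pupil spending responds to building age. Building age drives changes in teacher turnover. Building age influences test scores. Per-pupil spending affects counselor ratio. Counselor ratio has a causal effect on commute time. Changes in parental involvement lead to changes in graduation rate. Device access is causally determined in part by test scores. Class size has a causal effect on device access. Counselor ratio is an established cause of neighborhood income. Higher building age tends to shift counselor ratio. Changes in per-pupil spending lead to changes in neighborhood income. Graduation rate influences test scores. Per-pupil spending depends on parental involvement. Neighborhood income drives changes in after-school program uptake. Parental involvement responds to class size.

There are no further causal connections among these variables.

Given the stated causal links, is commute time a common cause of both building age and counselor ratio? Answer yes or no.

no

Commute time has no stated causal path to either building age or counselor ratio. A confounder must cause both variables, so commute time does not qualify.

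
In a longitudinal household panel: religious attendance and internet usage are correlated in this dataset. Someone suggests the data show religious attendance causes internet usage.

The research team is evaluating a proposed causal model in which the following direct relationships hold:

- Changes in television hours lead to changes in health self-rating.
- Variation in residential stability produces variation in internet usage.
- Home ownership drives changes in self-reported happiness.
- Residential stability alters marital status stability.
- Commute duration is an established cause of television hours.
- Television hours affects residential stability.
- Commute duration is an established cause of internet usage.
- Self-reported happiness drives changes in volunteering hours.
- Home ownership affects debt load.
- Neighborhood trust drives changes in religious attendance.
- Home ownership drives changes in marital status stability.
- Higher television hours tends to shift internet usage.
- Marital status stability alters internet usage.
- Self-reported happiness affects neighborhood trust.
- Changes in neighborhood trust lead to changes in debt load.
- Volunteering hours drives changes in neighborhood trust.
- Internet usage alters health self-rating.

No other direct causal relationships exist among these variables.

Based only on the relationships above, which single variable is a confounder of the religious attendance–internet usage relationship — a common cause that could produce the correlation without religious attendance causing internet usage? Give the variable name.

Home ownership has a causal path to religious attendance (home ownership → self-reported happiness → neighborhood trust → religious attendance) and a separate causal path to internet usage (home ownership → marital status stability → internet usage), so it is a common cause of both.
No stated relationship gives religious attendance a causal route to internet usage, so the correlation is explained by the shared upstream cause rather than a direct effect.

home ownership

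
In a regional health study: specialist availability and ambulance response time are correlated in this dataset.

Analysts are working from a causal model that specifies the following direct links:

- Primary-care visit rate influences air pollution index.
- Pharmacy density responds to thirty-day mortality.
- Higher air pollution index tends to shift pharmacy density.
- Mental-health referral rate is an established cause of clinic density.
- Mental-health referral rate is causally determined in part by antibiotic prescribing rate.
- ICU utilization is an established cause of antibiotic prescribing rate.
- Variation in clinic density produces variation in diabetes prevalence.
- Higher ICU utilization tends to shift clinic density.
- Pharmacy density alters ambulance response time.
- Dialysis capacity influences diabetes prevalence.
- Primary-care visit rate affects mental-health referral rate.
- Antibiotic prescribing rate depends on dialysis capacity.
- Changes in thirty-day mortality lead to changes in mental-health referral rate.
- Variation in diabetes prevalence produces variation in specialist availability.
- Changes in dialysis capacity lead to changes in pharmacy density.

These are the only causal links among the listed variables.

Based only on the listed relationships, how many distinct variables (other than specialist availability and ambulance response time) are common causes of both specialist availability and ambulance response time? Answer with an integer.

The common causes are: dialysis capacity (to specialist availability via dialysis capacity → diabetes prevalence → specialist availability; to ambulance response time via dialysis capacity → pharmacy density → ambulance response time); primary-care visit rate (to specialist availability via primary-care visit rate → mental-health referral rate → clinic density → diabetes prevalence → specialist availability; to ambulance response time via primary-care visit rate → air pollution index → pharmacy density → ambulance response time); thirty-day mortality (to specialist availability via thirty-day mortality → mental-health referral rate → clinic density → diabetes prevalence → specialist availability; to ambulance response time via thirty-day mortality → pharmacy density → ambulance response time).
Every other variable lacks a causal path to at least one of specialist availability and ambulance response time.

3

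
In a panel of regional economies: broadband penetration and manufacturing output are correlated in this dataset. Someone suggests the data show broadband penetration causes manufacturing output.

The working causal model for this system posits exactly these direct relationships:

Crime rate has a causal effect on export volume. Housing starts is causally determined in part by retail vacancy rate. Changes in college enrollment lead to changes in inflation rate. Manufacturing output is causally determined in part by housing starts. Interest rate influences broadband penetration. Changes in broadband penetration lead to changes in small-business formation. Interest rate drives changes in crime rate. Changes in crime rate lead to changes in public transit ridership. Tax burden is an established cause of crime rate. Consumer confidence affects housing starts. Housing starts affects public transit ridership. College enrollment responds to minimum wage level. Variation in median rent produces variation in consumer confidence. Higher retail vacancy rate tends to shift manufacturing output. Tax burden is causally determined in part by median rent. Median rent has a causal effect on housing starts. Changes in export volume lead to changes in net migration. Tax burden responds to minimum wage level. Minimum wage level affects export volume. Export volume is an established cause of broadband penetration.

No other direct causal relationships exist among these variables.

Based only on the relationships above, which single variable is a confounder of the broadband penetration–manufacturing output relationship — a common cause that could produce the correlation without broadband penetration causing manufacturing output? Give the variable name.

Median rent has a causal path to broadband penetration (median rent → tax burden → crime rate → export volume → broadband penetration) and a separate causal path to manufacturing output (median rent → housing starts → manufacturing output), so it is a common cause of both.
No stated relationship gives broadband penetration a causal route to manufacturing output, so the correlation is explained by the shared upstream cause rather than a direct effect.

median rent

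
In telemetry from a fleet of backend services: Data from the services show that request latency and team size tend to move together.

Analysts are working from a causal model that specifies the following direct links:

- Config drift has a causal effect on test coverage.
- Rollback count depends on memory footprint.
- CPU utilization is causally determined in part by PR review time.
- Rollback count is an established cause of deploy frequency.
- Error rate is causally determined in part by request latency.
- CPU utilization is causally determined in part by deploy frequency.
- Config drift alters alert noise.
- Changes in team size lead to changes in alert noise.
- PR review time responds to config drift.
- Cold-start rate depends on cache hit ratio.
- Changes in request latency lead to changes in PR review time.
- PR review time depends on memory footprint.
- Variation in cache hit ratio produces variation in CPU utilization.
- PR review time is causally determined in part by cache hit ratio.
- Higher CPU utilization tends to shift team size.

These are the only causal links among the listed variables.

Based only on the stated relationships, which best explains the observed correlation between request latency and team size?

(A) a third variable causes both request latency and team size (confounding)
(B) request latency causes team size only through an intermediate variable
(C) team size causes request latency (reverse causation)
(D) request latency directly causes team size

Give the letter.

B

Request latency reaches team size through request latency → PR review time → CPU utilization → team size — an indirect causal chain with no direct request latency → team size link. No variable causes both request latency and team size, so confounding is ruled out; the effect is mediated.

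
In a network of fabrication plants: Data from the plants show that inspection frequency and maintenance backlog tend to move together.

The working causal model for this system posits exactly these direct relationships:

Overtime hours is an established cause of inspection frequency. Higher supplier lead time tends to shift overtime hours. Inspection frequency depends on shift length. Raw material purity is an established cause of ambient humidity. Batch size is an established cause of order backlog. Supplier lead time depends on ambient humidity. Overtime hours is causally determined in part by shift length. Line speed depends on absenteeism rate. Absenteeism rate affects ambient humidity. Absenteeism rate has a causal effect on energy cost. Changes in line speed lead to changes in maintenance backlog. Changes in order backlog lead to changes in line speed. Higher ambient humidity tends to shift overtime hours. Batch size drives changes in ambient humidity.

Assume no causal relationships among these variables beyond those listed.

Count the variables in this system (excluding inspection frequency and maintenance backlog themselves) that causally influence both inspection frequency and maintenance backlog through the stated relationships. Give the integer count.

The common causes are: absenteeism rate (to inspection frequency via absenteeism rate → ambient humidity → overtime hours → inspection frequency; to maintenance backlog via absenteeism rate → line speed → maintenance backlog); batch size (to inspection frequency via batch size → ambient humidity → overtime hours → inspection frequency; to maintenance backlog via batch size → order backlog → line speed → maintenance backlog).
Every other variable lacks a causal path to at least one of inspection frequency and maintenance backlog.

2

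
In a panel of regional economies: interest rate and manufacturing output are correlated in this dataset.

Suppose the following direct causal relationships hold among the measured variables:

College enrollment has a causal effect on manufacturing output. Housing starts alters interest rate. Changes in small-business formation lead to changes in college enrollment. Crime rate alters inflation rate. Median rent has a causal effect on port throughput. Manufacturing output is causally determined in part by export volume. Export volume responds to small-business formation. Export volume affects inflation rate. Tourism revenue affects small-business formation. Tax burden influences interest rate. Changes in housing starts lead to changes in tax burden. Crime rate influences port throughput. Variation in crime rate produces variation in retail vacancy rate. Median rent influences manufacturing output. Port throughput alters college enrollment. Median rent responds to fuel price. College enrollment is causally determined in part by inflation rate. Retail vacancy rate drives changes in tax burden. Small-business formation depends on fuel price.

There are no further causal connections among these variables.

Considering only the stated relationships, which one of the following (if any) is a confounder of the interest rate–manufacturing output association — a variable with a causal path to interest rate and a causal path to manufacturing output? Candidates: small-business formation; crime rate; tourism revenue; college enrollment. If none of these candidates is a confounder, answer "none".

crime rate

Crime rate causes interest rate (crime rate → retail vacancy rate → tax burden → interest rate) and also causes manufacturing output (crime rate → inflation rate → college enrollment → manufacturing output); it is a common cause of both.
Each of the other candidates lacks a causal path to at least one of interest rate and manufacturing output, so they do not confound the relationship.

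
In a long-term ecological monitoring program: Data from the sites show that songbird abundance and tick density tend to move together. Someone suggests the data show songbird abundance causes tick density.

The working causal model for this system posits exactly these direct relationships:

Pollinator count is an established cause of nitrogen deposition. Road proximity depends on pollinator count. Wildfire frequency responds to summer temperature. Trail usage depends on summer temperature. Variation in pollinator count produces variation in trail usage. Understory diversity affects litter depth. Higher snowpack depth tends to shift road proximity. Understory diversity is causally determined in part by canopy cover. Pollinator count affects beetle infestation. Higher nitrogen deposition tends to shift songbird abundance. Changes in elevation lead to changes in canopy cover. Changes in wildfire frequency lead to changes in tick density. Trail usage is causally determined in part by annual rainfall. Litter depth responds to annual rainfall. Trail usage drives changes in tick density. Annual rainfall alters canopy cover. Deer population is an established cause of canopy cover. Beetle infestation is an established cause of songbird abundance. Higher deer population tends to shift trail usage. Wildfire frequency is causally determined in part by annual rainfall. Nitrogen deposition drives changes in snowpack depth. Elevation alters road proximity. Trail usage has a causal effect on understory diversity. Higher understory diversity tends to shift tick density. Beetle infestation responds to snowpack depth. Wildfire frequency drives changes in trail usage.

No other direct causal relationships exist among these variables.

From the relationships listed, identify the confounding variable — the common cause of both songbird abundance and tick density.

pollinator count

Pollinator count has a causal path to songbird abundance (pollinator count → beetle infestation → songbird abundance) and a separate causal path to tick density (pollinator count → trail usage → tick density), so it is a common cause of both.
No stated relationship gives songbird abundance a causal route to tick density, so the correlation is explained by the shared upstream cause rather than a direct effect.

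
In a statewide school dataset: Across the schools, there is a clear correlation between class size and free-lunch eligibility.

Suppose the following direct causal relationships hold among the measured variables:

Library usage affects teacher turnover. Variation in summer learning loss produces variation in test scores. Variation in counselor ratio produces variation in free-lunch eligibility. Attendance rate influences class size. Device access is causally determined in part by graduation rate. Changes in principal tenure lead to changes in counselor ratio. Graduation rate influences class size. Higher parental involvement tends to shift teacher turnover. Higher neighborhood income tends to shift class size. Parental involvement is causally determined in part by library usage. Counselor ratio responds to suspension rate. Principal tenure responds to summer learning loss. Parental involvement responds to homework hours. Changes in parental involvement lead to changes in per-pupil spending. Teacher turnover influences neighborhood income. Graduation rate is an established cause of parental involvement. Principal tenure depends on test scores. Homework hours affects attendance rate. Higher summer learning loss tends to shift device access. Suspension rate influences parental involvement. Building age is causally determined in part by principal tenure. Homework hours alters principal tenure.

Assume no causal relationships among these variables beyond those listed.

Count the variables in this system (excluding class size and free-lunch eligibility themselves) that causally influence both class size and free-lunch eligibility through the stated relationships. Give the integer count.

2

The common causes are: homework hours (to class size via homework hours → attendance rate → class size; to free-lunch eligibility via homework hours → principal tenure → counselor ratio → free-lunch eligibility); suspension rate (to class size via suspension rate → parental involvement → teacher turnover → neighborhood income → class size; to free-lunch eligibility via suspension rate → counselor ratio → free-lunch eligibility).
Every other variable lacks a causal path to at least one of class size and free-lunch eligibility.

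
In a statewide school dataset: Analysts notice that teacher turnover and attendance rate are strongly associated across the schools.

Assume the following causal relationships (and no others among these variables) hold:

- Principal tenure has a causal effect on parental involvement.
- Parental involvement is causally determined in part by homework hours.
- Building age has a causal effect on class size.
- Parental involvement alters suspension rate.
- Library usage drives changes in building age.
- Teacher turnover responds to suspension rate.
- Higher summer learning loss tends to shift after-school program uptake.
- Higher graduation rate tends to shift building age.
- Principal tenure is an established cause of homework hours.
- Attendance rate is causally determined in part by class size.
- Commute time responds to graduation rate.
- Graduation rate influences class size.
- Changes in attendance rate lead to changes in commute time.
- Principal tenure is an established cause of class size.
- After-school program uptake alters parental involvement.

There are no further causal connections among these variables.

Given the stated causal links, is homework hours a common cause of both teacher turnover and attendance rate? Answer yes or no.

Homework hours has no stated causal path to attendance rate. A confounder must cause both variables, so homework hours does not qualify.

no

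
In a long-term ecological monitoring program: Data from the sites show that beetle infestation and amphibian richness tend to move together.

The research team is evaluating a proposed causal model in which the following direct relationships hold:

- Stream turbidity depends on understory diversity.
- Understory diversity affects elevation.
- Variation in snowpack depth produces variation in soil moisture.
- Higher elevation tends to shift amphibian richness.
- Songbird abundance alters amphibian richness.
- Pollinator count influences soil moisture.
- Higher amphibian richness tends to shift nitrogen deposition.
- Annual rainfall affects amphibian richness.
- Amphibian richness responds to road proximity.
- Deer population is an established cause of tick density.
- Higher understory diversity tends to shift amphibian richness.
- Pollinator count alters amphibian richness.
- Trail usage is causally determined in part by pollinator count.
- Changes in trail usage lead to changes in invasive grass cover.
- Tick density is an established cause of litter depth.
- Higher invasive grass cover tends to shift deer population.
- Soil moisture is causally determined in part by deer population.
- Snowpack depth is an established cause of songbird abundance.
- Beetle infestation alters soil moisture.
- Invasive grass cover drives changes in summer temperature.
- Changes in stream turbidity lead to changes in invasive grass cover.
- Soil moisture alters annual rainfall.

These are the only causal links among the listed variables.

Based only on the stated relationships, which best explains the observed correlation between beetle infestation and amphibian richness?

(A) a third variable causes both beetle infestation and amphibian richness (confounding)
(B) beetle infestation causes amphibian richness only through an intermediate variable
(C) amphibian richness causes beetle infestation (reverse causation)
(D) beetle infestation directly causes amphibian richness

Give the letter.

B

Beetle infestation reaches amphibian richness through beetle infestation → soil moisture → annual rainfall → amphibian richness — an indirect causal chain with no direct beetle infestation → amphibian richness link. No variable causes both beetle infestation and amphibian richness, so confounding is ruled out; the effect is mediated.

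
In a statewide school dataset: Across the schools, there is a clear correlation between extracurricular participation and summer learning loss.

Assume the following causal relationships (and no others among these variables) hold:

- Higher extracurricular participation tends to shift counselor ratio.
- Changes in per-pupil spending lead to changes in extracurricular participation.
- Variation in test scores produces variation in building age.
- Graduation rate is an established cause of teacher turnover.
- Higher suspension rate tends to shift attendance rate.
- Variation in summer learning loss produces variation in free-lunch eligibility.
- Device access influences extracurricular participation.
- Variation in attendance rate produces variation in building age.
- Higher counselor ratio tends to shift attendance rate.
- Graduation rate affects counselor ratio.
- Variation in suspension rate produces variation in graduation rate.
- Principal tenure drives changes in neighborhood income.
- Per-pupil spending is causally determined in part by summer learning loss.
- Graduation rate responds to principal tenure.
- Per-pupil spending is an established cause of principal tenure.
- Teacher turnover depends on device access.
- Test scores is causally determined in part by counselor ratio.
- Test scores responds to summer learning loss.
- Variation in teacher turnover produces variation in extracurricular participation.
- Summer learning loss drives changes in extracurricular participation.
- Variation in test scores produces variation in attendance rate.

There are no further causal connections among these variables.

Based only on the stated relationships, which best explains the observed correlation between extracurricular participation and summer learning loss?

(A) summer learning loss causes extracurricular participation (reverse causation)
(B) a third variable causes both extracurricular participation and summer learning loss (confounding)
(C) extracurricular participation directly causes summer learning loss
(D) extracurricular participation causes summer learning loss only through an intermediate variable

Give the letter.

A

The stated link runs summer learning loss → extracurricular participation; extracurricular participation has no causal path to summer learning loss. No variable causes both, so confounding is ruled out. The correlation reflects reverse causation.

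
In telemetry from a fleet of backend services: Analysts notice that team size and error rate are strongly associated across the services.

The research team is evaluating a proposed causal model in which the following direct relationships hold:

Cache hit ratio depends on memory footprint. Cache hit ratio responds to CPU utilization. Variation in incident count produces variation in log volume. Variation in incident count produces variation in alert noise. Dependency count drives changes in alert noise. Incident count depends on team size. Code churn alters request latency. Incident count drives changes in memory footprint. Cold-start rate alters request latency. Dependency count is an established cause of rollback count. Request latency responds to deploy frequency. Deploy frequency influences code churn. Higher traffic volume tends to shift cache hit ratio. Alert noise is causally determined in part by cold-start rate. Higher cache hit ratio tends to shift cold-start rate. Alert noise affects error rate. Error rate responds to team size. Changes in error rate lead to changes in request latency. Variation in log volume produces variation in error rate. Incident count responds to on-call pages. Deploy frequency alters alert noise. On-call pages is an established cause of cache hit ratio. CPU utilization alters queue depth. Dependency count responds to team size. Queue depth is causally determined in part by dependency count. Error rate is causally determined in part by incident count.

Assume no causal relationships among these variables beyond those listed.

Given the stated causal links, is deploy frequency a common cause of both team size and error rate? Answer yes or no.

no

Deploy frequency has no stated causal path to team size. A confounder must cause both variables, so deploy frequency does not qualify.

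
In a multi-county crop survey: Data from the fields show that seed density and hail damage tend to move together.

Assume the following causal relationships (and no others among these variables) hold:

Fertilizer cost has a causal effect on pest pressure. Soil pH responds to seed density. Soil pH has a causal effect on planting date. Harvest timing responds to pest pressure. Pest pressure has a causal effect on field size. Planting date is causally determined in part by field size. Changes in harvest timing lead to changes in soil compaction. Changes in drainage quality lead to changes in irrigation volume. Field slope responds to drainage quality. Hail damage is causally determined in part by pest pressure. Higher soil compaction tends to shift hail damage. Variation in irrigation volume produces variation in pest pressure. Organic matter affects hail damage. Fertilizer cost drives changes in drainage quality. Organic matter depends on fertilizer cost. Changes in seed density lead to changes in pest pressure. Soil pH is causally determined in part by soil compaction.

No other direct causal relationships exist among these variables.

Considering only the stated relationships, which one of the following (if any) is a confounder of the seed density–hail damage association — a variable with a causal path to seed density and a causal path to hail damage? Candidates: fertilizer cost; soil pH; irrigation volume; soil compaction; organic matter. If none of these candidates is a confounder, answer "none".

None of the listed candidates has causal paths to both seed density and hail damage in the stated relationships, so none is a common cause.

none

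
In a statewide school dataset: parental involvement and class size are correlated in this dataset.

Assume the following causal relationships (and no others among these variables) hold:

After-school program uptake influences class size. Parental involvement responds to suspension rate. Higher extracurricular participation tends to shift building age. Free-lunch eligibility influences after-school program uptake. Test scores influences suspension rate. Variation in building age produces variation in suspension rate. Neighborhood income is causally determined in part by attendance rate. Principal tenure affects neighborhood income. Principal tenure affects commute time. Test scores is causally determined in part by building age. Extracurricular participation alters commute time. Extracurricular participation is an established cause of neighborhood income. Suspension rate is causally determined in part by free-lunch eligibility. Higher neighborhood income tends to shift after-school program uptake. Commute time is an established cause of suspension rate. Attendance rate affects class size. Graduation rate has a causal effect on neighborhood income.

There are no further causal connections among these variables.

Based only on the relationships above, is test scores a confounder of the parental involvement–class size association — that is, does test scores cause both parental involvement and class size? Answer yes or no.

Test scores has no stated causal path to class size. A confounder must cause both variables, so test scores does not qualify.

no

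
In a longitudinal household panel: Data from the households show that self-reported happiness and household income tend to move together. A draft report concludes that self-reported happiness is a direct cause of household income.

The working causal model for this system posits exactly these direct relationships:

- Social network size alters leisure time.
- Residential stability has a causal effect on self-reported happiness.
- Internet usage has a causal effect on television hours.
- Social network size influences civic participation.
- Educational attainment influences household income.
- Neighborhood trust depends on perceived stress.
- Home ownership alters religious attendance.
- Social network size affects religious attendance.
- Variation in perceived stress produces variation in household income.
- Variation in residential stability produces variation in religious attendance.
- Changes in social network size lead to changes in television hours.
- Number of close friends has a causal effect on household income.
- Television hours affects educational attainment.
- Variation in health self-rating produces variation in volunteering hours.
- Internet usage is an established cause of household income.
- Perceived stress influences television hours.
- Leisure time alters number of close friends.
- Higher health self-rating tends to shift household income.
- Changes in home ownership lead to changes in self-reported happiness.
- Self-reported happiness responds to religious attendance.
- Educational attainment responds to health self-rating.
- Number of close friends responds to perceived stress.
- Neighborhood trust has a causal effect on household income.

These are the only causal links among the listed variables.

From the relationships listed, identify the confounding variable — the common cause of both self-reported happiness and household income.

Social network size has a causal path to self-reported happiness (social network size → religious attendance → self-reported happiness) and a separate causal path to household income (social network size → leisure time → number of close friends → household income), so it is a common cause of both.
No stated relationship gives self-reported happiness a causal route to household income, so the correlation is explained by the shared upstream cause rather than a direct effect.

social network size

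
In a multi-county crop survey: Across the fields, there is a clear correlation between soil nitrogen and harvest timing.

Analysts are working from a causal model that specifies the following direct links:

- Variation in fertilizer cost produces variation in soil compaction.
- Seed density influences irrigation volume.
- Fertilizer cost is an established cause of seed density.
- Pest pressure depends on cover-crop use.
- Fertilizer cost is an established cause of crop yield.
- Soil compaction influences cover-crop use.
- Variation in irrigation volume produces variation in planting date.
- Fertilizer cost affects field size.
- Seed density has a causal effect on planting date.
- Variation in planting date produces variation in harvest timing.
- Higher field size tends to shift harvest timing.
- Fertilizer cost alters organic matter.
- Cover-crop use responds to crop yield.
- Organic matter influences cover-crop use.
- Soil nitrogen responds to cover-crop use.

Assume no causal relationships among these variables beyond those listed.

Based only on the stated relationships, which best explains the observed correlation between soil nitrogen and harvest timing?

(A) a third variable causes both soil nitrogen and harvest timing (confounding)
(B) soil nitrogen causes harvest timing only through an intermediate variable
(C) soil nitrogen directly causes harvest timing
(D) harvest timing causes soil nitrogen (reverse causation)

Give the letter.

A

Fertilizer cost causes soil nitrogen (fertilizer cost → crop yield → cover-crop use → soil nitrogen) and harvest timing (fertilizer cost → field size → harvest timing) — a common cause creating the correlation.
There is no stated path from soil nitrogen to harvest timing or from harvest timing to soil nitrogen, so neither direct nor reverse causation applies.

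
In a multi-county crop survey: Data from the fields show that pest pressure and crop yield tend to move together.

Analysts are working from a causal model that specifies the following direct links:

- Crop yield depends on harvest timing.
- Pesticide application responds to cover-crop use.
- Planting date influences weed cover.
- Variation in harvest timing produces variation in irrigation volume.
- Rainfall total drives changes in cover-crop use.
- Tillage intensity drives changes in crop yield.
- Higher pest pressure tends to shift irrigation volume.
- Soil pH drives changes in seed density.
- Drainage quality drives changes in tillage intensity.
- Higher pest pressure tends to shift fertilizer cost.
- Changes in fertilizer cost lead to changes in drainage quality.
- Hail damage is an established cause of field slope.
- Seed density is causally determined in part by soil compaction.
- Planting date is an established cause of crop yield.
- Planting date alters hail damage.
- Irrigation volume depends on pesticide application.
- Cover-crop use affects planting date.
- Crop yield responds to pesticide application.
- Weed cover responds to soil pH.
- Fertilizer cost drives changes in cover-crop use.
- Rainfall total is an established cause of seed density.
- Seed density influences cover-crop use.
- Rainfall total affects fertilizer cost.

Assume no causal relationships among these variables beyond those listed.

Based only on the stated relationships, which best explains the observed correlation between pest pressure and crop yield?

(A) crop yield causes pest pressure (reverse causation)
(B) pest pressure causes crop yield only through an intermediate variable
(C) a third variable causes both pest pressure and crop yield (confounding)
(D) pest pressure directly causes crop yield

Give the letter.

Pest pressure reaches crop yield through pest pressure → fertilizer cost → drainage quality → tillage intensity → crop yield — an indirect causal chain with no direct pest pressure → crop yield link. No variable causes both pest pressure and crop yield, so confounding is ruled out; the effect is mediated.

B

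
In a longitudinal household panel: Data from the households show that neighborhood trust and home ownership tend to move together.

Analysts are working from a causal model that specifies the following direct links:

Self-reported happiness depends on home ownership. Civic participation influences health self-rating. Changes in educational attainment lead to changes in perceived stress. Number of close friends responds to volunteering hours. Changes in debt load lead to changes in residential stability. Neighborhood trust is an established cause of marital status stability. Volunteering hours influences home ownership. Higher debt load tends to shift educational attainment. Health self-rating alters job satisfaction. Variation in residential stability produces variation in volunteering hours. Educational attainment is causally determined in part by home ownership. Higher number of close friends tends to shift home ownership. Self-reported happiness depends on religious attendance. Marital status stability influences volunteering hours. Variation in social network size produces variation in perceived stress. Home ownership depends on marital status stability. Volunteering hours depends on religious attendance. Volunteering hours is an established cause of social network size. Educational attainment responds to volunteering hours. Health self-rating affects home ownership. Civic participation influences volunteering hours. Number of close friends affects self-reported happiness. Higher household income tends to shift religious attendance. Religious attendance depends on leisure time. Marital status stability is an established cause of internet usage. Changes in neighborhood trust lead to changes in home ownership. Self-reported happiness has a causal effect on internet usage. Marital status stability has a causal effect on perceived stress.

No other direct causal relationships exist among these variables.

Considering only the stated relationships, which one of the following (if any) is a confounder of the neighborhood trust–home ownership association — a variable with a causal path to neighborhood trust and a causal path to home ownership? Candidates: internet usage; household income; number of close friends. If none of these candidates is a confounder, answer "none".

none

None of the listed candidates has causal paths to both neighborhood trust and home ownership in the stated relationships, so none is a common cause.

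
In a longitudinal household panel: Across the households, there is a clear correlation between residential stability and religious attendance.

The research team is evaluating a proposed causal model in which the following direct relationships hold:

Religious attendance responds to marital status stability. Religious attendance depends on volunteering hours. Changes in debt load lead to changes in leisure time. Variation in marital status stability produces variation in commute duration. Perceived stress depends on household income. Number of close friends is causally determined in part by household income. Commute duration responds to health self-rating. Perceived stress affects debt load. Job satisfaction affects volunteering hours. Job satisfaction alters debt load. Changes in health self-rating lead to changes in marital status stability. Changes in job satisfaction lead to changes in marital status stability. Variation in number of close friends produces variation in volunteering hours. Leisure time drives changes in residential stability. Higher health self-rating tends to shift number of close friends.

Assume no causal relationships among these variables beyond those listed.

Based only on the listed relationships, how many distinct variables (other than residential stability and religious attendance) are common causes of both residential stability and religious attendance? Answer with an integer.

The common causes are: household income (to residential stability via household income → perceived stress → debt load → leisure time → residential stability; to religious attendance via household income → number of close friends → volunteering hours → religious attendance); job satisfaction (to residential stability via job satisfaction → debt load → leisure time → residential stability; to religious attendance via job satisfaction → volunteering hours → religious attendance).
Every other variable lacks a causal path to at least one of residential stability and religious attendance.

2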